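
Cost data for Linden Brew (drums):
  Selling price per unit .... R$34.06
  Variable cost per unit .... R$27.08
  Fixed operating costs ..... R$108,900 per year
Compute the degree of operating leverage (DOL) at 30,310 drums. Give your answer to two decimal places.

2.06

Contribution at this volume is 30,310 × R$6.98 = R$211,563.80.
Subtracting fixed costs: EBIT = R$211,563.80 − R$108,900 = R$102,663.80.
Degree of operating leverage = R$211,563.80 / R$102,663.80 = 2.0607.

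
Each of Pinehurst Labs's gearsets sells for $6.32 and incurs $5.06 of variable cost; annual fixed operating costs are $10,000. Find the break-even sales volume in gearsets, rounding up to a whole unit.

Unit CM = price − variable cost = $6.32 − $5.06 = $1.26.
Break-even Q = $10,000 / $1.26 = 7,936.51 → 7,937 gearsets.

7,937 gearsets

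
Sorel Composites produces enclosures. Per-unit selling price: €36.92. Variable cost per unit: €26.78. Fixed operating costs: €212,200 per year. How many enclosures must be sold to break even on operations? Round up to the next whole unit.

20,928 enclosures

Unit CM = price − variable cost = €36.92 − €26.78 = €10.14.
Break-even Q = €212,200 / €10.14 = 20,927.02 → 20,928 enclosures.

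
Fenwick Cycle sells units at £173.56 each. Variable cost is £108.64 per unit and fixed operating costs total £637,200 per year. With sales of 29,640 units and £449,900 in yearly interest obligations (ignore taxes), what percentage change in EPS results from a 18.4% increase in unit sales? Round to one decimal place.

Total contribution margin = 29,640 × £64.92 = £1,924,228.80.
EBIT = £1,924,228.80 − £637,200 = £1,287,028.80.
After interest of £449,900.00, pre-tax earnings = £837,128.80.
Degree of combined leverage = contribution ÷ (EBIT − I) = £1,924,228.80 ÷ £837,128.80 = 2.2986.
EPS therefore changes by 2.2986 × (+18.4%) = +42.3%.

+42.3%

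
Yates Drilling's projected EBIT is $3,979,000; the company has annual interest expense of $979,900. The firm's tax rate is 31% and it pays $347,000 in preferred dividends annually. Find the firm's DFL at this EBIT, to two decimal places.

Interest = $979,900.00.
Preferred dividends grossed up pre-tax: $347,000 / (1 − 0.31) = $502,898.55.
DFL = EBIT ÷ [EBIT − I − D_p/(1−t)] = $3,979,000 ÷ [$3,979,000 − $979,900.00 − $502,898.55] = $3,979,000 ÷ $2,496,201.45 = 1.5940.

1.59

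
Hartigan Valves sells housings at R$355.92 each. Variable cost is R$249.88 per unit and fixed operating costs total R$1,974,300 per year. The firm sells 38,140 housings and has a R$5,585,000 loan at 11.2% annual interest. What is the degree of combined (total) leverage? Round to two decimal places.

Total contribution margin = 38,140 × R$106.04 = R$4,044,365.60.
EBIT = R$4,044,365.60 − R$1,974,300 = R$2,070,065.60. Interest = R$625,520.00, so EBIT − I = R$1,444,545.60.
Degree of total leverage = total CM / (EBIT − interest) = R$4,044,365.60 / R$1,444,545.60 = 2.7997.

2.80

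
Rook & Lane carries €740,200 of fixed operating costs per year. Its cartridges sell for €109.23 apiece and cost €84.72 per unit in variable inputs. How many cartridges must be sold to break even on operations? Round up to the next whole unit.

30,200 cartridges

Unit CM = price − variable cost = €109.23 − €84.72 = €24.51.
Break-even Q = €740,200 / €24.51 = 30,199.92 → 30,200 cartridges.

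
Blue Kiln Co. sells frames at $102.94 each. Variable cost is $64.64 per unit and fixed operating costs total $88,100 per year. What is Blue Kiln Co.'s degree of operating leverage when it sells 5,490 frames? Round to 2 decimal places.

1.72

Total contribution margin = 5,490 × $38.30 = $210,267.00.
Subtracting fixed costs: EBIT = $210,267.00 − $88,100 = $122,167.00.
So DOL = total CM / EBIT = $210,267.00 / $122,167.00 = 1.7211.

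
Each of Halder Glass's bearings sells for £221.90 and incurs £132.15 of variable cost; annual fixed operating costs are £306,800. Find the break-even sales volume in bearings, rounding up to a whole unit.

Unit CM = price − variable cost = £221.90 − £132.15 = £89.75.
Break-even volume = fixed costs ÷ CM per unit = £306,800 ÷ £89.75 = 3,418.38, so 3,419 bearings.

3,419 bearings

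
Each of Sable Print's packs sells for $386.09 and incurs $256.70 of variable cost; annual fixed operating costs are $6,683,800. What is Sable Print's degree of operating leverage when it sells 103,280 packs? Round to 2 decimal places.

At 103,280 units, contribution = 103,280 × $129.39 = $13,363,399.20.
Subtracting fixed costs: EBIT = $13,363,399.20 − $6,683,800 = $6,679,599.20.
So DOL = total CM / EBIT = $13,363,399.20 / $6,679,599.20 = 2.0006.

2.00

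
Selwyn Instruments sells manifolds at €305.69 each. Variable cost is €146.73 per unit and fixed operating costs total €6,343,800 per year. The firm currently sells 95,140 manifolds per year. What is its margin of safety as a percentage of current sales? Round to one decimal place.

58.1%

Unit CM = price − variable cost = €305.69 − €146.73 = €158.96. Break-even units = €6,343,800 ÷ €158.96 = 39,908.15; break-even revenue = 39,908.15 × €305.69 = €12,199,523.29.
Current sales = 95,140 × €305.69 = €29,083,346.60.
Margin of safety = (€29,083,346.60 − €12,199,523.29) ÷ €29,083,346.60 = 58.1%.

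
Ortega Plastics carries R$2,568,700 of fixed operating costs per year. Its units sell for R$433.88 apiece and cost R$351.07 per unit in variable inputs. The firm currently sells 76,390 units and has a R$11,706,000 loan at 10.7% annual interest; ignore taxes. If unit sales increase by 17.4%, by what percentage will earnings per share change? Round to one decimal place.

+43.9%

At 76,390 units, contribution = 76,390 × R$82.81 = R$6,325,855.90.
EBIT = R$6,325,855.90 − R$2,568,700 = R$3,757,155.90.
After interest of R$1,252,542.00, pre-tax earnings = R$2,504,613.90.
DCL = total CM / (EBIT − I) = R$6,325,855.90 / R$2,504,613.90 = 2.5257.
EPS therefore changes by 2.5257 × (+17.4%) = +43.9%.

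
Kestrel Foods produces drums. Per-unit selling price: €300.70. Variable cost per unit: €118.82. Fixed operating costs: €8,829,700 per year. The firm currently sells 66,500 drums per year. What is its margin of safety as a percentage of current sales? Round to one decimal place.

27.0%

Contribution margin per unit = €300.70 − €118.82 = €181.88. Break-even units = €8,829,700 ÷ €181.88 = 48,546.84; break-even revenue = 48,546.84 × €300.70 = €14,598,036.01.
Current sales = 66,500 × €300.70 = €19,996,550.00.
Margin of safety = (€19,996,550.00 − €14,598,036.01) ÷ €19,996,550.00 = 27.0%.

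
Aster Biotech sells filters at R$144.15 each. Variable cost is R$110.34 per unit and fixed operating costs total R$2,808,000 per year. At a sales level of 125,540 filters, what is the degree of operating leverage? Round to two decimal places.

Total contribution margin = 125,540 × R$33.81 = R$4,244,507.40.
Subtracting fixed costs: EBIT = R$4,244,507.40 − R$2,808,000 = R$1,436,507.40.
Degree of operating leverage = R$4,244,507.40 / R$1,436,507.40 = 2.9547.

2.95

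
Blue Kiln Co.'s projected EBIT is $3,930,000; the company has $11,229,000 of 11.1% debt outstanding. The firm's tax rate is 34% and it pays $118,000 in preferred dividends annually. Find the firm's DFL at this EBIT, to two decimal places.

Annual interest charges come to $1,246,419.00.
Preferred dividends grossed up pre-tax: $118,000 / (1 − 0.34) = $178,787.88.
DFL = EBIT ÷ [EBIT − I − D_p/(1−t)] = $3,930,000 ÷ [$3,930,000 − $1,246,419.00 − $178,787.88] = $3,930,000 ÷ $2,504,793.12 = 1.5690.

1.57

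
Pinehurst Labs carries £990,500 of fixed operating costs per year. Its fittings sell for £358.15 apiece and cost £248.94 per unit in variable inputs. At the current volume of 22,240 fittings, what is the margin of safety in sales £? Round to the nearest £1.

Unit CM = price − variable cost = £358.15 − £248.94 = £109.21. Break-even units = £990,500 ÷ £109.21 = 9,069.68; break-even revenue = 9,069.68 × £358.15 = £3,248,306.70.
Current sales = 22,240 × £358.15 = £7,965,256.00.
Margin of safety = £7,965,256.00 − £3,248,306.70 = £4,716,949.

£4,716,949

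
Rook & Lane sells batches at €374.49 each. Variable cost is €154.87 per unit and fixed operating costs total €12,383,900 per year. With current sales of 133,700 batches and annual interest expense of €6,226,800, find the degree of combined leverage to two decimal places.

2.73

At 133,700 units, contribution = 133,700 × €219.62 = €29,363,194.00.
Subtracting fixed costs: EBIT = €29,363,194.00 − €12,383,900 = €16,979,294.00. Interest = €6,226,800.00.
DOL = €29,363,194.00 ÷ €16,979,294.00 = 1.7294; DFL = €16,979,294.00 ÷ €10,752,494.00 = 1.5791.
Combined leverage = 1.7294 × 1.5791 = 2.7309.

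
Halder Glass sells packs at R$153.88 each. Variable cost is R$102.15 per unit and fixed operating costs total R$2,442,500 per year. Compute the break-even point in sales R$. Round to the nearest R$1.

Contribution margin per unit = R$153.88 − R$102.15 = R$51.73, a CM ratio of R$51.73 ÷ R$153.88 = 0.3362.
Break-even revenue = fixed costs × price ÷ CM = R$2,442,500 × R$153.88 ÷ R$51.73 = R$7,265,647.

R$7,265,647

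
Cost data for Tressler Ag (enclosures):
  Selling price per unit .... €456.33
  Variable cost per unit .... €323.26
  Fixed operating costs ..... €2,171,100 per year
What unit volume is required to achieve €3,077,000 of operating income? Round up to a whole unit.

Contribution margin per unit = €456.33 − €323.26 = €133.07.
Units = (FC + target) / CM = (€2,171,100 + €3,077,000) / €133.07 = 39,438.64, so 39,439 enclosures.

39,439 enclosures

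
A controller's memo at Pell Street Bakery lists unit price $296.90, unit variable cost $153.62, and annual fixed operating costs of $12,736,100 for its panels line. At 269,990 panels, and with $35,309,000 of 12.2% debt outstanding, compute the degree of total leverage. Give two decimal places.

1.79

At 269,990 units, contribution = 269,990 × $143.28 = $38,684,167.20.
EBIT = $38,684,167.20 − $12,736,100 = $25,948,067.20. Interest = $4,307,698.00, so EBIT − I = $21,640,369.20.
DCL = contribution ÷ (EBIT − I) = $38,684,167.20 ÷ $21,640,369.20 = 1.7876.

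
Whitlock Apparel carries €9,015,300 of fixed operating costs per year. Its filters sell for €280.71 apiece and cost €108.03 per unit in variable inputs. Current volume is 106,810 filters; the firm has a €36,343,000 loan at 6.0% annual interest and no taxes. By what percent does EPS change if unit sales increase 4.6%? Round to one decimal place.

At 106,810 units, contribution = 106,810 × €172.68 = €18,443,950.80.
Subtracting fixed costs: EBIT = €18,443,950.80 − €9,015,300 = €9,428,650.80.
After interest of €2,180,580.00, pre-tax earnings = €7,248,070.80.
DCL = total CM / (EBIT − I) = €18,443,950.80 / €7,248,070.80 = 2.5447.
%ΔEPS = DCL × %ΔSales = 2.5447 × +4.6% = +11.7%.

+11.7%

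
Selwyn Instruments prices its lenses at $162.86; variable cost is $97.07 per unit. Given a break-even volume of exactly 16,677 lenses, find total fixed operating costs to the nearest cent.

Unit CM = price − variable cost = $162.86 − $97.07 = $65.79.
Fixed costs = break-even units × CM = 16,677 × $65.79 = $1,097,179.83.

$1,097,179.83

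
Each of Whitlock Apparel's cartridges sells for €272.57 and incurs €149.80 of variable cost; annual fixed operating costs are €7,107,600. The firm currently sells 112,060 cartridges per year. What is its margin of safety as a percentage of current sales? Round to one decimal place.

Contribution margin per unit = €272.57 − €149.80 = €122.77. Break-even units = €7,107,600 ÷ €122.77 = 57,893.62; break-even revenue = 57,893.62 × €272.57 = €15,780,064.61.
Actual sales revenue = 112,060 × €272.57 = €30,544,194.20.
Margin of safety = (€30,544,194.20 − €15,780,064.61) ÷ €30,544,194.20 = 48.3%.

48.3%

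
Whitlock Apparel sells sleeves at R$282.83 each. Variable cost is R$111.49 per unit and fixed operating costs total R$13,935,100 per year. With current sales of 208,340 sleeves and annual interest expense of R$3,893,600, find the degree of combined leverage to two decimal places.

Total contribution margin = 208,340 × R$171.34 = R$35,696,975.60.
Operating income = contribution − fixed costs = R$35,696,975.60 − R$13,935,100 = R$21,761,875.60. Interest = R$3,893,600.00.
DOL = R$35,696,975.60 ÷ R$21,761,875.60 = 1.6403; DFL = R$21,761,875.60 ÷ R$17,868,275.60 = 1.2179.
DCL = DOL × DFL = 1.6403 × 1.2179 = 1.9977.

2.00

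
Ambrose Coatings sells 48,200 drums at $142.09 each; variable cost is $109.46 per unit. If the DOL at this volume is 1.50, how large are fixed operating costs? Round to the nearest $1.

$524,255

Contribution at this volume is 48,200 × $32.63 = $1,572,766.00.
DOL = contribution / EBIT, so EBIT = $1,572,766.00 / 1.50 = $1,048,510.67.
And FC = contribution − EBIT = $1,572,766.00 − $1,048,510.67 = $524,255.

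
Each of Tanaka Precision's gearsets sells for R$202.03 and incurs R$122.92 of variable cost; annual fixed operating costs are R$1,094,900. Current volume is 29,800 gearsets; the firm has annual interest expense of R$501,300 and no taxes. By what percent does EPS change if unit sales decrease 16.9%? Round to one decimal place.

-52.3%

Contribution at this volume is 29,800 × R$79.11 = R$2,357,478.00.
Subtracting fixed costs: EBIT = R$2,357,478.00 − R$1,094,900 = R$1,262,578.00.
After interest of R$501,300.00, pre-tax earnings = R$761,278.00.
DCL = total CM / (EBIT − I) = R$2,357,478.00 / R$761,278.00 = 3.0967.
EPS therefore changes by 3.0967 × (-16.9%) = -52.3%.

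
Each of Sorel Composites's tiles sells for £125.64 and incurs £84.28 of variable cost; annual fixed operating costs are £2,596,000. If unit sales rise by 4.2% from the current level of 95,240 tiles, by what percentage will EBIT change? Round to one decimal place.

+12.3%

Contribution at this volume is 95,240 × £41.36 = £3,939,126.40.
Subtracting fixed costs: EBIT = £3,939,126.40 − £2,596,000 = £1,343,126.40.
Degree of operating leverage = £3,939,126.40 / £1,343,126.40 = 2.9328.
Operating income changes by 2.9328 × +4.2% = +12.3%.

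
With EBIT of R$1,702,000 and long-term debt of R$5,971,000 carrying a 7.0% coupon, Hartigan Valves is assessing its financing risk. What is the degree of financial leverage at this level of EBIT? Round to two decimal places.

1.33

Interest = R$417,970.00.
DFL = EBIT ÷ (EBIT − I) = R$1,702,000 ÷ (R$1,702,000 − R$417,970.00) = R$1,702,000 ÷ R$1,284,030.00 = 1.3255.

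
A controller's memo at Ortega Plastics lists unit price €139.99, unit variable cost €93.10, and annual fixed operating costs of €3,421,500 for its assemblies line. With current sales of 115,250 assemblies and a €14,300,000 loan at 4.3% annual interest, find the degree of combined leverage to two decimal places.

3.95

At 115,250 units, contribution = 115,250 × €46.89 = €5,404,072.50.
EBIT = €5,404,072.50 − €3,421,500 = €1,982,572.50. Interest = €614,900.00, so EBIT − I = €1,367,672.50.
Degree of total leverage = total CM / (EBIT − interest) = €5,404,072.50 / €1,367,672.50 = 3.9513.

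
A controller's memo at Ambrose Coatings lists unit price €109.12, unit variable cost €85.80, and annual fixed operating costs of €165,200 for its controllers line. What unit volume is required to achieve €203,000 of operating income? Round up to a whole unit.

15,790 controllers

Unit CM = price − variable cost = €109.12 − €85.80 = €23.32.
Required volume = (fixed costs + target profit) ÷ CM = (€165,200 + €203,000) ÷ €23.32 = 15,789.02, so 15,790 controllers.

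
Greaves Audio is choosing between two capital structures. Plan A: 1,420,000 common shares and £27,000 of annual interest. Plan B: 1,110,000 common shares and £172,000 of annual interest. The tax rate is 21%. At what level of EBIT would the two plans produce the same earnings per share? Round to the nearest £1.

£691,194

At indifference, (EBIT − 27,000)(1 − t)/1,420,000 = (EBIT − 172,000)(1 − t)/1,110,000.
The (1 − t) factor cancels: (EBIT − 27,000) × 1,110,000 = (EBIT − 172,000) × 1,420,000.
EBIT × (1,420,000 − 1,110,000) = 172,000 × 1,420,000 − 27,000 × 1,110,000 = 214,270,000,000, so EBIT = 214,270,000,000 ÷ 310,000 = 691,193.55.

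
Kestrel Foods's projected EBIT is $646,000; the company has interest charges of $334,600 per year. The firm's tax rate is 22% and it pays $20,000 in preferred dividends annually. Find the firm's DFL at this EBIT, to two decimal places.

2.26

Annual interest charges come to $334,600.00.
Pre-tax preferred-dividend burden = $20,000 ÷ (1 − 0.22) = $25,641.03.
DFL = EBIT ÷ [EBIT − I − D_p/(1−t)] = $646,000 ÷ [$646,000 − $334,600.00 − $25,641.03] = $646,000 ÷ $285,758.97 = 2.2606.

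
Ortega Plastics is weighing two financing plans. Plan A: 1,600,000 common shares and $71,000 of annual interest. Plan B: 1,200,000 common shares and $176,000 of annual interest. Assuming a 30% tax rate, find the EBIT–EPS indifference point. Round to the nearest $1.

$491,000

Set EPS_A = EPS_B: (EBIT − $71,000)(1 − 0.30) ÷ 1,600,000 = (EBIT − $176,000)(1 − 0.30) ÷ 1,200,000.
The (1 − t) factor cancels: (EBIT − 71,000) × 1,200,000 = (EBIT − 176,000) × 1,600,000.
EBIT × (1,600,000 − 1,200,000) = 176,000 × 1,600,000 − 71,000 × 1,200,000 = 196,400,000,000, so EBIT = 196,400,000,000 ÷ 400,000 = 491,000.00.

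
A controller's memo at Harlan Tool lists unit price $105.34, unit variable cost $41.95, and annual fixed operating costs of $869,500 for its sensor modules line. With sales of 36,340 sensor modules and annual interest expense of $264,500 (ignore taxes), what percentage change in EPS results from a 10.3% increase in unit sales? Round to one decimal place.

+20.3%

Total contribution margin = 36,340 × $63.39 = $2,303,592.60.
Operating income = contribution − fixed costs = $2,303,592.60 − $869,500 = $1,434,092.60.
Interest = $264,500.00, so EBIT − I = $1,169,592.60.
Degree of combined leverage = contribution ÷ (EBIT − I) = $2,303,592.60 ÷ $1,169,592.60 = 1.9696.
%ΔEPS = DCL × %ΔSales = 1.9696 × +10.3% = +20.3%.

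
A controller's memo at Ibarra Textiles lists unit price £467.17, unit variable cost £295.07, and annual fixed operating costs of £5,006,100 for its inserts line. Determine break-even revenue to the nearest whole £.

CM per unit = £467.17 − £295.07 = £172.10; CM ratio = £172.10 / £467.17 = 0.3684.
Break-even sales = FC ÷ CM ratio = £5,006,100 × £467.17 / £172.10 = £13,589,191.

£13,589,191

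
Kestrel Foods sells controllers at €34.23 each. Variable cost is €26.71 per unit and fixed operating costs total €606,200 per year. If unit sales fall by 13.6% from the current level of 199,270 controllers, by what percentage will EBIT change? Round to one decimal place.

-22.8%

Total contribution margin = 199,270 × €7.52 = €1,498,510.40.
Operating income = contribution − fixed costs = €1,498,510.40 − €606,200 = €892,310.40.
Degree of operating leverage = €1,498,510.40 / €892,310.40 = 1.6794.
%ΔEBIT = DOL × %ΔSales = 1.6794 × -13.6% = -22.8%.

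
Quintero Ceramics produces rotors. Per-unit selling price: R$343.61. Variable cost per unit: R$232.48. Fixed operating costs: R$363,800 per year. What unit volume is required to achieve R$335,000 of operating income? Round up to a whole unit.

6,289 rotors

Unit CM = price − variable cost = R$343.61 − R$232.48 = R$111.13.
Need Q such that Q × R$111.13 − R$363,800 = R$335,000, i.e. Q = R$698,800 / R$111.13 = 6,288.13 → 6,289.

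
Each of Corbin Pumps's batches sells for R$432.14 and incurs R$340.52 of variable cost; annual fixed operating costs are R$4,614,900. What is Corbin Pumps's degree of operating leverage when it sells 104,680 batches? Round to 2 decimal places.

Total contribution margin = 104,680 × R$91.62 = R$9,590,781.60.
EBIT = R$9,590,781.60 − R$4,614,900 = R$4,975,881.60.
DOL = contribution ÷ EBIT = R$9,590,781.60 ÷ R$4,975,881.60 = 1.9275.

1.93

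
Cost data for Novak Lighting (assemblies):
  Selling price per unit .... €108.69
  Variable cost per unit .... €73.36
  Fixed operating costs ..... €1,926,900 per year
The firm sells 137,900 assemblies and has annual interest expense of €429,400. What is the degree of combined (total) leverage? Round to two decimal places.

Contribution at this volume is 137,900 × €35.33 = €4,872,007.00.
Operating income = contribution − fixed costs = €4,872,007.00 − €1,926,900 = €2,945,107.00. Interest = €429,400.00.
DOL = €4,872,007.00 ÷ €2,945,107.00 = 1.6543; DFL = €2,945,107.00 ÷ €2,515,707.00 = 1.1707.
DCL = DOL × DFL = 1.6543 × 1.1707 = 1.9367.

1.94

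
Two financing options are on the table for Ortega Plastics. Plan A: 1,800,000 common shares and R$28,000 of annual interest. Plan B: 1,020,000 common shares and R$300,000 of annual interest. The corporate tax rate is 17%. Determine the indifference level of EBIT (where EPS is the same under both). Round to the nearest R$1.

Set EPS_A = EPS_B: (EBIT − R$28,000)(1 − 0.17) ÷ 1,800,000 = (EBIT − R$300,000)(1 − 0.17) ÷ 1,020,000.
The (1 − t) factor cancels: (EBIT − 28,000) × 1,020,000 = (EBIT − 300,000) × 1,800,000.
EBIT × (1,800,000 − 1,020,000) = 300,000 × 1,800,000 − 28,000 × 1,020,000 = 511,440,000,000, so EBIT = 511,440,000,000 ÷ 780,000 = 655,692.31.

R$655,692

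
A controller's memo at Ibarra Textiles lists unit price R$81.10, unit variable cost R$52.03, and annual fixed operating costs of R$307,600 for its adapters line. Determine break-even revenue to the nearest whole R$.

R$858,148

CM per unit = R$81.10 − R$52.03 = R$29.07; CM ratio = R$29.07 / R$81.10 = 0.3584.
Break-even revenue = fixed costs × price ÷ CM = R$307,600 × R$81.10 ÷ R$29.07 = R$858,148.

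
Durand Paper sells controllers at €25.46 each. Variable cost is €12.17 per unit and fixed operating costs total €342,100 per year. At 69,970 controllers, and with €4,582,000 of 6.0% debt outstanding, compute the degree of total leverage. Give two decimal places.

At 69,970 units, contribution = 69,970 × €13.29 = €929,901.30.
Subtracting fixed costs: EBIT = €929,901.30 − €342,100 = €587,801.30. Interest = €274,920.00, so EBIT − I = €312,881.30.
DCL = contribution ÷ (EBIT − I) = €929,901.30 ÷ €312,881.30 = 2.9721.

2.97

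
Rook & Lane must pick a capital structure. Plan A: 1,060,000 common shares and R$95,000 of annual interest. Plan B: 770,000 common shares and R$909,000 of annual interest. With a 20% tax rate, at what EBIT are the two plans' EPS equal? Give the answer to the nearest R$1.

Set EPS_A = EPS_B: (EBIT − R$95,000)(1 − 0.20) ÷ 1,060,000 = (EBIT − R$909,000)(1 − 0.20) ÷ 770,000.
The (1 − t) factor cancels: (EBIT − 95,000) × 770,000 = (EBIT − 909,000) × 1,060,000.
EBIT × (1,060,000 − 770,000) = 909,000 × 1,060,000 − 95,000 × 770,000 = 890,390,000,000, so EBIT = 890,390,000,000 ÷ 290,000 = 3,070,310.34.

R$3,070,310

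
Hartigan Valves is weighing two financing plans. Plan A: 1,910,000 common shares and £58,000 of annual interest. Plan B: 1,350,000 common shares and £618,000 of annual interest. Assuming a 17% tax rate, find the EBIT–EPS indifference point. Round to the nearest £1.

£1,968,000

Set EPS_A = EPS_B: (EBIT − £58,000)(1 − 0.17) ÷ 1,910,000 = (EBIT − £618,000)(1 − 0.17) ÷ 1,350,000.
Cancelling (1 − t) and cross-multiplying: 1,350,000·(EBIT − 58,000) = 1,910,000·(EBIT − 618,000).
EBIT × (1,910,000 − 1,350,000) = 618,000 × 1,910,000 − 58,000 × 1,350,000 = 1,102,080,000,000, so EBIT = 1,102,080,000,000 ÷ 560,000 = 1,968,000.00.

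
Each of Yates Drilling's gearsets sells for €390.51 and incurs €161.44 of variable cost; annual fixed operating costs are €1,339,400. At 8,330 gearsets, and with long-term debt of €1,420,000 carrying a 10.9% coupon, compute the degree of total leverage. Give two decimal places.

At 8,330 units, contribution = 8,330 × €229.07 = €1,908,153.10.
EBIT = €1,908,153.10 − €1,339,400 = €568,753.10. Interest = €154,780.00.
DOL = €1,908,153.10 ÷ €568,753.10 = 3.3550; DFL = €568,753.10 ÷ €413,973.10 = 1.3739.
DCL = DOL × DFL = 3.3550 × 1.3739 = 4.6094.

4.61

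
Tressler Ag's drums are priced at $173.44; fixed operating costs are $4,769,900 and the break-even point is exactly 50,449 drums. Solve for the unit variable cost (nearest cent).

$78.89

At break-even, FC = Q × (P − VC), so P − VC = $4,769,900 ÷ 50,449 = $94.5490.
Hence VC = price − CM = $173.44 − $94.5490 = $78.89.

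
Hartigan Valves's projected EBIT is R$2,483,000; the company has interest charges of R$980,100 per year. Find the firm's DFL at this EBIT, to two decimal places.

1.65

Annual interest charges come to R$980,100.00.
Degree of financial leverage = EBIT / (EBIT − interest) = R$2,483,000 / R$1,502,900.00 = 1.6521.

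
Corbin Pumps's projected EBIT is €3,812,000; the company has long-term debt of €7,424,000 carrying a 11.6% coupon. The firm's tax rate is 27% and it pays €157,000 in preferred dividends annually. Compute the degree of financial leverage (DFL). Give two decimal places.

1.39

Interest = €861,184.00.
Pre-tax preferred-dividend burden = €157,000 ÷ (1 − 0.27) = €215,068.49.
DFL = EBIT ÷ [EBIT − I − D_p/(1−t)] = €3,812,000 ÷ [€3,812,000 − €861,184.00 − €215,068.49] = €3,812,000 ÷ €2,735,747.51 = 1.3934.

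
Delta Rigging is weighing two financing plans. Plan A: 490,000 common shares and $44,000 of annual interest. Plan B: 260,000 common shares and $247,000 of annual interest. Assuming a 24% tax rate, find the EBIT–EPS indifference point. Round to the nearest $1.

$476,478

Set EPS_A = EPS_B: (EBIT − $44,000)(1 − 0.24) ÷ 490,000 = (EBIT − $247,000)(1 − 0.24) ÷ 260,000.
The (1 − t) factor cancels: (EBIT − 44,000) × 260,000 = (EBIT − 247,000) × 490,000.
EBIT × (490,000 − 260,000) = 247,000 × 490,000 − 44,000 × 260,000 = 109,590,000,000, so EBIT = 109,590,000,000 ÷ 230,000 = 476,478.26.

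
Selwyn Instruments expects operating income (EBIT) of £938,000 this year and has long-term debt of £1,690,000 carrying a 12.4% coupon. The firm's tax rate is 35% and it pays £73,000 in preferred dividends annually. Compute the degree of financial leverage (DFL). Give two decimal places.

Annual interest charges come to £209,560.00.
Preferred dividends grossed up pre-tax: £73,000 / (1 − 0.35) = £112,307.69.
DFL = EBIT ÷ [EBIT − I − D_p/(1−t)] = £938,000 ÷ [£938,000 − £209,560.00 − £112,307.69] = £938,000 ÷ £616,132.31 = 1.5224.

1.52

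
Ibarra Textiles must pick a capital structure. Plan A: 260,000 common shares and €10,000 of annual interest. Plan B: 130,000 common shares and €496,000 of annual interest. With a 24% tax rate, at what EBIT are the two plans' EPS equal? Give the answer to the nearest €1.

€982,000

Set EPS_A = EPS_B: (EBIT − €10,000)(1 − 0.24) ÷ 260,000 = (EBIT − €496,000)(1 − 0.24) ÷ 130,000.
Cancelling (1 − t) and cross-multiplying: 130,000·(EBIT − 10,000) = 260,000·(EBIT − 496,000).
EBIT × (260,000 − 130,000) = 496,000 × 260,000 − 10,000 × 130,000 = 127,660,000,000, so EBIT = 127,660,000,000 ÷ 130,000 = 982,000.00.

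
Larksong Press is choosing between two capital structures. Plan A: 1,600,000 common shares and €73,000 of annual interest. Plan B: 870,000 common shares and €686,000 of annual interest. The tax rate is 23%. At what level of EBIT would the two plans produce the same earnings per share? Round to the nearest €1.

At indifference, (EBIT − 73,000)(1 − t)/1,600,000 = (EBIT − 686,000)(1 − t)/870,000.
Cancelling (1 − t) and cross-multiplying: 870,000·(EBIT − 73,000) = 1,600,000·(EBIT − 686,000).
Solving, EBIT = (686,000·1,600,000 − 73,000·870,000) / (1,600,000 − 870,000) = 1,034,090,000,000 / 730,000 = 1,416,561.64.

€1,416,562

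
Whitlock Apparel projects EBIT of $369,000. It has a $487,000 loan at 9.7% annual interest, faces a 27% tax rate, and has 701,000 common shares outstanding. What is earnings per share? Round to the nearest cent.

Pre-tax income = $369,000 − $47,239.00 = $321,761.00.
After tax at 27%: net income = $321,761.00 × 0.73 = $234,885.53.
EPS = $234,885.53 ÷ 701,000 = $0.34.

$0.34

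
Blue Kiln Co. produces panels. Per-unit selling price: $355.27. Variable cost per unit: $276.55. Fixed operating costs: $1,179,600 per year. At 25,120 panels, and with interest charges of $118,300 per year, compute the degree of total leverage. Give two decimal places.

At 25,120 units, contribution = 25,120 × $78.72 = $1,977,446.40.
Subtracting fixed costs: EBIT = $1,977,446.40 − $1,179,600 = $797,846.40. Interest = $118,300.00.
DOL = $1,977,446.40 ÷ $797,846.40 = 2.4785; DFL = $797,846.40 ÷ $679,546.40 = 1.1741.
Combined leverage = 2.4785 × 1.1741 = 2.9100.

2.91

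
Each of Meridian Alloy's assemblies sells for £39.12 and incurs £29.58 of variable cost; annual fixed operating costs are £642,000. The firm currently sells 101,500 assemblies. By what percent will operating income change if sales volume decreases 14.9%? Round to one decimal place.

-44.2%

Contribution at this volume is 101,500 × £9.54 = £968,310.00.
Subtracting fixed costs: EBIT = £968,310.00 − £642,000 = £326,310.00.
Degree of operating leverage = £968,310.00 / £326,310.00 = 2.9675.
So EBIT moves 2.9675 × (-14.9%) = -44.2%.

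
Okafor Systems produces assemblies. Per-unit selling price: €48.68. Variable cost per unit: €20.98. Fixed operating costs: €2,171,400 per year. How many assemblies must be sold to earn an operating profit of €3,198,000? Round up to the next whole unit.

193,842 assemblies

Unit CM = price − variable cost = €48.68 − €20.98 = €27.70.
Units = (FC + target) / CM = (€2,171,400 + €3,198,000) / €27.70 = 193,841.16, so 193,842 assemblies.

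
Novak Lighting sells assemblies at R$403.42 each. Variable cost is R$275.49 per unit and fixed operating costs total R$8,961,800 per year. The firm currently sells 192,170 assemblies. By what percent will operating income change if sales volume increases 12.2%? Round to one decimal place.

+19.2%

Total contribution margin = 192,170 × R$127.93 = R$24,584,308.10.
Subtracting fixed costs: EBIT = R$24,584,308.10 − R$8,961,800 = R$15,622,508.10.
So DOL = total CM / EBIT = R$24,584,308.10 / R$15,622,508.10 = 1.5736.
%ΔEBIT = DOL × %ΔSales = 1.5736 × +12.2% = +19.2%.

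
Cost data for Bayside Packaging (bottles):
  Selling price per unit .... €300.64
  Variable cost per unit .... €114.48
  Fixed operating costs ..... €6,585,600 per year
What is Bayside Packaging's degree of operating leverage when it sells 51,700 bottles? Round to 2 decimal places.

Total contribution margin = 51,700 × €186.16 = €9,624,472.00.
EBIT = €9,624,472.00 − €6,585,600 = €3,038,872.00.
Degree of operating leverage = €9,624,472.00 / €3,038,872.00 = 3.1671.

3.17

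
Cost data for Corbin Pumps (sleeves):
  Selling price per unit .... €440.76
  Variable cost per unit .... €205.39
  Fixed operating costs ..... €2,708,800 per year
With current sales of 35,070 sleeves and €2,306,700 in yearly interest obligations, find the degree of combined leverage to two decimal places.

Contribution at this volume is 35,070 × €235.37 = €8,254,425.90.
EBIT = €8,254,425.90 − €2,708,800 = €5,545,625.90. Interest = €2,306,700.00, so EBIT − I = €3,238,925.90.
DCL = contribution ÷ (EBIT − I) = €8,254,425.90 ÷ €3,238,925.90 = 2.5485.

2.55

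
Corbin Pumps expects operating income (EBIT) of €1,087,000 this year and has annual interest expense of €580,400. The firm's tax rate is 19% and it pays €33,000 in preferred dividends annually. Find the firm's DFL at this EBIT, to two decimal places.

2.33

Annual interest charges come to €580,400.00.
Preferred dividends grossed up pre-tax: €33,000 / (1 − 0.19) = €40,740.74.
DFL = EBIT ÷ [EBIT − I − D_p/(1−t)] = €1,087,000 ÷ [€1,087,000 − €580,400.00 − €40,740.74] = €1,087,000 ÷ €465,859.26 = 2.3333.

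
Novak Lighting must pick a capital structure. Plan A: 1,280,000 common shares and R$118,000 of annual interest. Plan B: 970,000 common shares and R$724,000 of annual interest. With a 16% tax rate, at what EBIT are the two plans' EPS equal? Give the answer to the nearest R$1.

R$2,620,194

At indifference, (EBIT − 118,000)(1 − t)/1,280,000 = (EBIT − 724,000)(1 − t)/970,000.
The (1 − t) factor cancels: (EBIT − 118,000) × 970,000 = (EBIT − 724,000) × 1,280,000.
Solving, EBIT = (724,000·1,280,000 − 118,000·970,000) / (1,280,000 − 970,000) = 812,260,000,000 / 310,000 = 2,620,193.55.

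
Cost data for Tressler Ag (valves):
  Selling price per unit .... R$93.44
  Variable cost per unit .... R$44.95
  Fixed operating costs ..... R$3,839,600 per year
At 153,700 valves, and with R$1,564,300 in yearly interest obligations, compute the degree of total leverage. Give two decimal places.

At 153,700 units, contribution = 153,700 × R$48.49 = R$7,452,913.00.
Operating income = contribution − fixed costs = R$7,452,913.00 − R$3,839,600 = R$3,613,313.00. Interest = R$1,564,300.00.
DOL = R$7,452,913.00 ÷ R$3,613,313.00 = 2.0626; DFL = R$3,613,313.00 ÷ R$2,049,013.00 = 1.7634.
Combined leverage = 2.0626 × 1.7634 = 3.6372.

3.64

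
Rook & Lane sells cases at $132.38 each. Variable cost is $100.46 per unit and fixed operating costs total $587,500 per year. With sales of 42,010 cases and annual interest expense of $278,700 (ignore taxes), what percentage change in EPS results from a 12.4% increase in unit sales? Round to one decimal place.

+35.0%

Total contribution margin = 42,010 × $31.92 = $1,340,959.20.
Operating income = contribution − fixed costs = $1,340,959.20 − $587,500 = $753,459.20.
Interest = $278,700.00, so EBIT − I = $474,759.20.
DCL = total CM / (EBIT − I) = $1,340,959.20 / $474,759.20 = 2.8245.
EPS therefore changes by 2.8245 × (+12.4%) = +35.0%.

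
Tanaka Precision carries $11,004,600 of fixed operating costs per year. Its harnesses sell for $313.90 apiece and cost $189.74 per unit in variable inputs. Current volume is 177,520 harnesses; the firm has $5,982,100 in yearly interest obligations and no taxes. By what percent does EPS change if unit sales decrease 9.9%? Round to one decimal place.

Contribution at this volume is 177,520 × $124.16 = $22,040,883.20.
Subtracting fixed costs: EBIT = $22,040,883.20 − $11,004,600 = $11,036,283.20.
Interest = $5,982,100.00, so EBIT − I = $5,054,183.20.
Degree of combined leverage = contribution ÷ (EBIT − I) = $22,040,883.20 ÷ $5,054,183.20 = 4.3609.
%ΔEPS = DCL × %ΔSales = 4.3609 × -9.9% = -43.2%.

-43.2%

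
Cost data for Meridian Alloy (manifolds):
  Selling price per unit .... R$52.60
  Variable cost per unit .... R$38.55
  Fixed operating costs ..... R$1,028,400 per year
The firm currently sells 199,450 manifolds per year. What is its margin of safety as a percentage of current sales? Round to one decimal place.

63.3%

Unit CM = price − variable cost = R$52.60 − R$38.55 = R$14.05. Break-even units = R$1,028,400 ÷ R$14.05 = 73,195.73; break-even revenue = 73,195.73 × R$52.60 = R$3,850,095.37.
Actual sales revenue = 199,450 × R$52.60 = R$10,491,070.00.
Margin of safety = (R$10,491,070.00 − R$3,850,095.37) ÷ R$10,491,070.00 = 63.3%.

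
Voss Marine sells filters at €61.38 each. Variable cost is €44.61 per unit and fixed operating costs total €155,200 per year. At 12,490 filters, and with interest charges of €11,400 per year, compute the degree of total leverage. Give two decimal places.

At 12,490 units, contribution = 12,490 × €16.77 = €209,457.30.
EBIT = €209,457.30 − €155,200 = €54,257.30. Interest = €11,400.00, so EBIT − I = €42,857.30.
Degree of total leverage = total CM / (EBIT − interest) = €209,457.30 / €42,857.30 = 4.8873.

4.89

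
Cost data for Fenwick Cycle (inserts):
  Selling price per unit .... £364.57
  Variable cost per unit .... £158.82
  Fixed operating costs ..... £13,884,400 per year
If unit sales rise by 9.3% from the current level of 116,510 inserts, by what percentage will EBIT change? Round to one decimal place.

+22.1%

Contribution at this volume is 116,510 × £205.75 = £23,971,932.50.
Subtracting fixed costs: EBIT = £23,971,932.50 − £13,884,400 = £10,087,532.50.
So DOL = total CM / EBIT = £23,971,932.50 / £10,087,532.50 = 2.3764.
%ΔEBIT = DOL × %ΔSales = 2.3764 × +9.3% = +22.1%.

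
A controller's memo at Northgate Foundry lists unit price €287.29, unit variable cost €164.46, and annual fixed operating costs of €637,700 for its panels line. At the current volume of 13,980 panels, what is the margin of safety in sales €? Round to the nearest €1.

€2,524,783

Each unit contributes €287.29 − €164.46 = €122.83. Break-even units = €637,700 ÷ €122.83 = 5,191.73; break-even revenue = 5,191.73 × €287.29 = €1,491,531.65.
Actual sales revenue = 13,980 × €287.29 = €4,016,314.20.
Margin of safety = €4,016,314.20 − €1,491,531.65 = €2,524,783.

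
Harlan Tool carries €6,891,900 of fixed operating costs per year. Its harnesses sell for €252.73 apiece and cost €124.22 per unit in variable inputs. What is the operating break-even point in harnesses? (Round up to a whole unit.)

Each unit contributes €252.73 − €124.22 = €128.51.
Break-even volume = fixed costs ÷ CM per unit = €6,891,900 ÷ €128.51 = 53,629.29, so 53,630 harnesses.

53,630 harnesses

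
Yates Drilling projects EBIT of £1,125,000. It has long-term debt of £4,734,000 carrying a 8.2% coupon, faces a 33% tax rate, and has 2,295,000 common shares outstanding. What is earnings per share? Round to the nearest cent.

£0.22

Interest = £388,188.00, so EBT = £1,125,000 − £388,188.00 = £736,812.00.
Net income = £736,812.00 × (1 − 0.33) = £493,664.04.
EPS = £493,664.04 ÷ 2,295,000 = £0.22.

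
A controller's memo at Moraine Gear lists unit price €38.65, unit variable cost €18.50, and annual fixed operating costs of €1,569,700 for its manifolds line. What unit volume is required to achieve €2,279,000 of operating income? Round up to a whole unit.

Contribution margin per unit = €38.65 − €18.50 = €20.15.
Required volume = (fixed costs + target profit) ÷ CM = (€1,569,700 + €2,279,000) ÷ €20.15 = 191,002.48, so 191,003 manifolds.

191,003 manifolds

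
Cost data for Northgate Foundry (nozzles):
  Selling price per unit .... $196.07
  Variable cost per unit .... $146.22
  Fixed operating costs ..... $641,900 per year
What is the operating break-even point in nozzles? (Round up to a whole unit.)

Each unit contributes $196.07 − $146.22 = $49.85.
Break-even Q = $641,900 / $49.85 = 12,876.63 → 12,877 nozzles.

12,877 nozzles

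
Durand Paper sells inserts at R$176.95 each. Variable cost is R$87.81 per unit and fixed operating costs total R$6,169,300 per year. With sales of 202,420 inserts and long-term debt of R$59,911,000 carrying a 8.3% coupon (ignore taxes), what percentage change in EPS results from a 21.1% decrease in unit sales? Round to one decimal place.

Contribution at this volume is 202,420 × R$89.14 = R$18,043,718.80.
EBIT = R$18,043,718.80 − R$6,169,300 = R$11,874,418.80.
After interest of R$4,972,613.00, pre-tax earnings = R$6,901,805.80.
Degree of combined leverage = contribution ÷ (EBIT − I) = R$18,043,718.80 ÷ R$6,901,805.80 = 2.6143.
%ΔEPS = DCL × %ΔSales = 2.6143 × -21.1% = -55.2%.

-55.2%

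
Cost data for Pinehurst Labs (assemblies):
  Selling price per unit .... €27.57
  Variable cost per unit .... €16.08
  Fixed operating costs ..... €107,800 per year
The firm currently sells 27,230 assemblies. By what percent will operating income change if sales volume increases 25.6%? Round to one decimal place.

Contribution at this volume is 27,230 × €11.49 = €312,872.70.
Subtracting fixed costs: EBIT = €312,872.70 − €107,800 = €205,072.70.
So DOL = total CM / EBIT = €312,872.70 / €205,072.70 = 1.5257.
Operating income changes by 1.5257 × +25.6% = +39.1%.

+39.1%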